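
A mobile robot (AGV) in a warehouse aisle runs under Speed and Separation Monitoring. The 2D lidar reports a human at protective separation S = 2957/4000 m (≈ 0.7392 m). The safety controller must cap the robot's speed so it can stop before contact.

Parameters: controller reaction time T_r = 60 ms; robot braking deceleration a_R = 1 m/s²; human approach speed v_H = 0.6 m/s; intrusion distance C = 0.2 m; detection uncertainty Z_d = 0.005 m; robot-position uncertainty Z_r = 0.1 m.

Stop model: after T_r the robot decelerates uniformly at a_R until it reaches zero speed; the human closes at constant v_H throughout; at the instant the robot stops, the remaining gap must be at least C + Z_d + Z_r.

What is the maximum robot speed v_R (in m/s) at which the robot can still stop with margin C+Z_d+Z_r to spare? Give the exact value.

quadratic (1/2)·v² + (33/50)·v + (-1593/4000) = 0
  disc = (33/50)² − 4·(1/2)·(-1593/4000) = 12321/10000 ; √disc = 111/100
  v_R = (−(33/50) + 111/100) / (2·(1/2)) = 9/20 m/s
check:
stop time T_s = (9/20)/1 = 0.4500 s
robot covers v_R·T_r = 0.4500·0.0600 = 0.0270 m before braking
braking distance = 0.4500²/(2·1.0000) = 0.1013 m
person approaches 0.6000·(0.0600+0.4500) = 0.3060 m
residual clearance needed = 0.2000+0.0050+0.1000 = 0.3050 m
sum ≈ 0.0270+0.1013+0.3060+0.3050 ≈ 0.7392 m = S ✓

v_R_max = 9/20 m/s = 0.4500 m/s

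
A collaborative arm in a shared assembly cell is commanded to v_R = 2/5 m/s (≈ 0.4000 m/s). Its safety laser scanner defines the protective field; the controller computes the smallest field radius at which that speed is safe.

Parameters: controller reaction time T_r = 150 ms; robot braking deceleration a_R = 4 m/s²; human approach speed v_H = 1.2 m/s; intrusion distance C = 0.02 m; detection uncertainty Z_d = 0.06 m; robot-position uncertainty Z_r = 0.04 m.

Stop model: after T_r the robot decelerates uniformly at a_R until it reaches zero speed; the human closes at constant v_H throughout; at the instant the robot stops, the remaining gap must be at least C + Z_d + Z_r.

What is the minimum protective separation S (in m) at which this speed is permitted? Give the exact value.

stop time T_s = (2/5)/4 = 0.1000 s
robot covers v_R·T_r = 0.4000·0.1500 = 0.0600 m before braking
braking distance = 0.4000²/(2·4.0000) = 0.0200 m
human closes 1.2000·0.2500 = 0.3000 m
margins: 0.0200+0.0600+0.0400 = 0.1200 m
S_min ≈ 0.0600+0.0200+0.3000+0.1200  ⇒  S_min = 1/2 m

S_min = 1/2 m = 0.5000 m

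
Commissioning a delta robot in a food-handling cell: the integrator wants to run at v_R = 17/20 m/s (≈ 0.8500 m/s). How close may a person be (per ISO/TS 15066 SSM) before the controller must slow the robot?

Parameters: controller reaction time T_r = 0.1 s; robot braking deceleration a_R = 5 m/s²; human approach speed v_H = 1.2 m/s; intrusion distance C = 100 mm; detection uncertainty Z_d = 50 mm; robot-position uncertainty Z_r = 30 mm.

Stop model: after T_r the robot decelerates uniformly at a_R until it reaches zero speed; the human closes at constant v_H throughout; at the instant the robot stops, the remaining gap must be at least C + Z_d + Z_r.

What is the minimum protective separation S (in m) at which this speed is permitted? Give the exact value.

S_min = 529/800 m = 0.6613 m

braking lasts T_s = (17/20)/5 = 0.1700 s
robot in T_r: 0.8500·0.1000 = 0.0850 m
robot under decel: 0.8500²/(2·5.0000) = 0.0722 m
human closes 1.2000·0.2700 = 0.3240 m
residual clearance needed = 0.1000+0.0500+0.0300 = 0.1800 m
S_min ≈ 0.0850+0.0722+0.3240+0.1800  ⇒  S_min = 529/800 m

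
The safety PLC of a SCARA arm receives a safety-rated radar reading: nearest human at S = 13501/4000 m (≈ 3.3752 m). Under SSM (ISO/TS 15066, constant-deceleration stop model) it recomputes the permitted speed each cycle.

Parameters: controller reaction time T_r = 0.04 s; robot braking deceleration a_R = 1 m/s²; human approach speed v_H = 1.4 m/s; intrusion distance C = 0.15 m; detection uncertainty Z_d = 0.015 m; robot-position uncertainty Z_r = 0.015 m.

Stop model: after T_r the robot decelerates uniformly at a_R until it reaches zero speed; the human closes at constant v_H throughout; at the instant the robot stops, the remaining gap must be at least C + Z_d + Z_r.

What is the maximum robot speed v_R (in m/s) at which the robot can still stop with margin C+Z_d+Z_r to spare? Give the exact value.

v_R_max = 29/20 m/s = 1.4500 m/s

collect terms ⇒ (1/2)·v_R² + (36/25)·v_R + (-12557/4000) = 0
  disc = (36/25)² − 4·(1/2)·(-12557/4000) = 83521/10000 ; √disc = 289/100
  v_R = (−(36/25) + 289/100) / (2·(1/2)) = 29/20 m/s
check:
stop time T_s = (29/20)/1 = 1.4500 s
robot covers v_R·T_r = 1.4500·0.0400 = 0.0580 m before braking
robot under decel: 1.4500²/(2·1.0000) = 1.0513 m
person approaches 1.4000·(0.0400+1.4500) = 2.0860 m
residual clearance needed = 0.1500+0.0150+0.0150 = 0.1800 m
sum ≈ 0.0580+1.0513+2.0860+0.1800 ≈ 3.3752 m = S ✓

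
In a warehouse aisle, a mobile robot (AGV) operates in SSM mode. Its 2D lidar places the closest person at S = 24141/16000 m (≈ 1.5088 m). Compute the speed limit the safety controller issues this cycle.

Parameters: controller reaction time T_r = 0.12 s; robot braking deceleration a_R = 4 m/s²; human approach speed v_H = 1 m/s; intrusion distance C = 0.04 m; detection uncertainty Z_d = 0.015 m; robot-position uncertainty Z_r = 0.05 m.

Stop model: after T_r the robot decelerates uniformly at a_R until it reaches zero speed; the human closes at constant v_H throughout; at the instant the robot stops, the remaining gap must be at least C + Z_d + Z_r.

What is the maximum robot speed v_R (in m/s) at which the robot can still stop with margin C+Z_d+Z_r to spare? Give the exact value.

quadratic (1/8)·v² + (37/100)·v + (-20541/16000) = 0
  disc = (37/100)² − 4·(1/8)·(-20541/16000) = 124609/160000 ; √disc = 353/400
  v_R = (−(37/100) + 353/400) / (2·(1/8)) = 41/20 m/s
check:
stop time T_s = (41/20)/4 = 0.5125 s
robot covers v_R·T_r = 2.0500·0.1200 = 0.2460 m before braking
braking distance = 2.0500²/(2·4.0000) = 0.5253 m
human over T_r+T_s: 1.0000·(0.1200+0.5125) = 0.6325 m
residual clearance needed = 0.0400+0.0150+0.0500 = 0.1050 m
sum ≈ 0.2460+0.5253+0.6325+0.1050 ≈ 1.5088 m = S ✓

v_R_max = 41/20 m/s = 2.0500 m/s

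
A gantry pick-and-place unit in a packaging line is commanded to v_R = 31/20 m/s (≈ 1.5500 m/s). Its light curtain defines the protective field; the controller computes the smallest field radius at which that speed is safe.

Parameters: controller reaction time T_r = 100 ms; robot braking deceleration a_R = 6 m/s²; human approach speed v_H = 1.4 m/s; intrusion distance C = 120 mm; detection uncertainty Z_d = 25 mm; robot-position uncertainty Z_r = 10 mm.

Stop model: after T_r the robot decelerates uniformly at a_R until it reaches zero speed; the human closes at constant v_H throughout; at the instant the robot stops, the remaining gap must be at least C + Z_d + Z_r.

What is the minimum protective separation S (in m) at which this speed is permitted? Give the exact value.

S_min = 1619/1600 m = 1.0119 m

braking lasts T_s = (31/20)/6 = 0.2583 s
robot in T_r: 1.5500·0.1000 = 0.1550 m
robot covers 1.5500·0.2583 − ½·6.0000·0.2583² = 0.2002 m while stopping
human over T_r+T_s: 1.4000·(0.1000+0.2583) = 0.5017 m
margins: 0.1200+0.0250+0.0100 = 0.1550 m
S_min ≈ 0.1550+0.2002+0.5017+0.1550  ⇒  S_min = 1619/1600 m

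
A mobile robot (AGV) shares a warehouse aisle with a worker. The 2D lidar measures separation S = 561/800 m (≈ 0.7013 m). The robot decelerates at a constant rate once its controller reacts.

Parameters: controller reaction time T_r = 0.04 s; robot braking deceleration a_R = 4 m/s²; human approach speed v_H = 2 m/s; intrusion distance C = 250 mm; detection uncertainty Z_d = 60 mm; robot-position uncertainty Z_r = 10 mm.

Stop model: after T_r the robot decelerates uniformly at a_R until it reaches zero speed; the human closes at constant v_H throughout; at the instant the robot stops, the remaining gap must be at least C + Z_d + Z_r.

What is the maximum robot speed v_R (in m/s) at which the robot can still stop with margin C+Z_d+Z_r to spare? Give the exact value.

v_R_max = 1/2 m/s = 0.5000 m/s

collect terms ⇒ (1/8)·v_R² + (27/50)·v_R + (-241/800) = 0
  disc = (27/50)² − 4·(1/8)·(-241/800) = 17689/40000 ; √disc = 133/200
  v_R = (−(27/50) + 133/200) / (2·(1/8)) = 1/2 m/s
check:
stop time T_s = (1/2)/4 = 0.1250 s
reaction-phase robot travel = 0.5000·0.0400 = 0.0200 m
braking distance = 0.5000²/(2·4.0000) = 0.0312 m
person approaches 2.0000·(0.0400+0.1250) = 0.3300 m
residual clearance needed = 0.2500+0.0600+0.0100 = 0.3200 m
sum ≈ 0.0200+0.0312+0.3300+0.3200 ≈ 0.7013 m = S ✓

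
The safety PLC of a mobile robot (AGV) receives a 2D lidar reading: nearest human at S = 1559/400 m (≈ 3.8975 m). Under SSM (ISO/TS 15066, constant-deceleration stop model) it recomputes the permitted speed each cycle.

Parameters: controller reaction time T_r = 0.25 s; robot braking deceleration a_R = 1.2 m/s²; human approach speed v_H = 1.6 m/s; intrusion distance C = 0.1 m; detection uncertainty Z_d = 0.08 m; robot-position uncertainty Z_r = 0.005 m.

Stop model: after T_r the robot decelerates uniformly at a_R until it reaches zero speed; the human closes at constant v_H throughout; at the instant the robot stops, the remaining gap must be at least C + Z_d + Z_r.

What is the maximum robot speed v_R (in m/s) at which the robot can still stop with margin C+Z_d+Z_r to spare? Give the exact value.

at the boundary: (5/12)·v² + (19/12)·v + (-53/16) = 0
  disc = (19/12)² − 4·(5/12)·(-53/16) = 289/36 ; √disc = 17/6
  v_R = (−(19/12) + 17/6) / (2·(5/12)) = 3/2 m/s
check:
braking lasts T_s = (3/2)/(6/5) = 1.2500 s
robot in T_r: 1.5000·0.2500 = 0.3750 m
robot under decel: 1.5000²/(2·1.2000) = 0.9375 m
human closes 1.6000·1.5000 = 2.4000 m
margins: 0.1000+0.0800+0.0050 = 0.1850 m
sum ≈ 0.3750+0.9375+2.4000+0.1850 ≈ 3.8975 m = S ✓

v_R_max = 3/2 m/s = 1.5000 m/s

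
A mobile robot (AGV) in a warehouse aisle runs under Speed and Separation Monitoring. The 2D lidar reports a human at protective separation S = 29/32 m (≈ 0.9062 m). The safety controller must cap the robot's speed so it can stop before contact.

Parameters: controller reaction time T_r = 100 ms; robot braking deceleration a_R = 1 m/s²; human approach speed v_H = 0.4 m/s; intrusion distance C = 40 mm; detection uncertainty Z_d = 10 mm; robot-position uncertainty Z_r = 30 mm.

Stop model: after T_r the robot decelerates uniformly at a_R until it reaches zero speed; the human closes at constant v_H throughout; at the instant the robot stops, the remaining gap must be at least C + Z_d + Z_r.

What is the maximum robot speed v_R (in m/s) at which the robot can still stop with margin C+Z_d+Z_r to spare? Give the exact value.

collect terms ⇒ (1/2)·v_R² + (1/2)·v_R + (-629/800) = 0
  disc = (1/2)² − 4·(1/2)·(-629/800) = 729/400 ; √disc = 27/20
  v_R = (−(1/2) + 27/20) / (2·(1/2)) = 17/20 m/s
check:
stop time T_s = (17/20)/1 = 0.8500 s
reaction-phase robot travel = 0.8500·0.1000 = 0.0850 m
robot under decel: 0.8500²/(2·1.0000) = 0.3613 m
person approaches 0.4000·(0.1000+0.8500) = 0.3800 m
margins: 0.0400+0.0100+0.0300 = 0.0800 m
sum ≈ 0.0850+0.3613+0.3800+0.0800 ≈ 0.9062 m = S ✓

v_R_max = 17/20 m/s = 0.8500 m/s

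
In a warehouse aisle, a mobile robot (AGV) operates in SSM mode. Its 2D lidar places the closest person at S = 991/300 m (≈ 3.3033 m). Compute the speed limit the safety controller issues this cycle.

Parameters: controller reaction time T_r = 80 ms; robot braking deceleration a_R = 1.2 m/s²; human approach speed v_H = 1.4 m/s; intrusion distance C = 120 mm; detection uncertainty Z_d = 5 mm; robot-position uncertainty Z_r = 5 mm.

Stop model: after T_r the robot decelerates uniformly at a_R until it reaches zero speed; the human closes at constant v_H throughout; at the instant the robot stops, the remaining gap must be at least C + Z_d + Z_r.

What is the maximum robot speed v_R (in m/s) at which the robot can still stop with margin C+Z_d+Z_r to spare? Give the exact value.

collect terms ⇒ (5/12)·v_R² + (187/150)·v_R + (-1148/375) = 0
  disc = (187/150)² − 4·(5/12)·(-1148/375) = 16641/2500 ; √disc = 129/50
  v_R = (−(187/150) + 129/50) / (2·(5/12)) = 8/5 m/s
check:
braking lasts T_s = (8/5)/(6/5) = 1.3333 s
robot in T_r: 1.6000·0.0800 = 0.1280 m
robot covers 1.6000·1.3333 − ½·1.2000·1.3333² = 1.0667 m while stopping
human over T_r+T_s: 1.4000·(0.0800+1.3333) = 1.9787 m
C+Z_d+Z_r = 0.1200+0.0050+0.0050 = 0.1300 m
sum ≈ 0.1280+1.0667+1.9787+0.1300 ≈ 3.3033 m = S ✓

v_R_max = 8/5 m/s = 1.6000 m/s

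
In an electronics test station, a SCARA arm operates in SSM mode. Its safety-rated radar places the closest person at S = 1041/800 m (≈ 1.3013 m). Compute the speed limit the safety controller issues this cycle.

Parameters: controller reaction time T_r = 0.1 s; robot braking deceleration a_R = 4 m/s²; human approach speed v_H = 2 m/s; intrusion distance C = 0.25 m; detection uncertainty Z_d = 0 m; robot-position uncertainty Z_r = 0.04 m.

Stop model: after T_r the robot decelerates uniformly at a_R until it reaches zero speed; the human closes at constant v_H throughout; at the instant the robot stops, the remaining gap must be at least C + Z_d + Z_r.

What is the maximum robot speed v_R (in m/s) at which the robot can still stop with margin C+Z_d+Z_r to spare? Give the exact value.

at the boundary: (1/8)·v² + (3/5)·v + (-649/800) = 0
  disc = (3/5)² − 4·(1/8)·(-649/800) = 49/64 ; √disc = 7/8
  v_R = (−(3/5) + 7/8) / (2·(1/8)) = 11/10 m/s
check:
stop time T_s = (11/10)/4 = 0.2750 s
reaction-phase robot travel = 1.1000·0.1000 = 0.1100 m
braking distance = 1.1000²/(2·4.0000) = 0.1512 m
person approaches 2.0000·(0.1000+0.2750) = 0.7500 m
residual clearance needed = 0.2500+0.0000+0.0400 = 0.2900 m
sum ≈ 0.1100+0.1512+0.7500+0.2900 ≈ 1.3013 m = S ✓

v_R_max = 11/10 m/s = 1.1000 m/s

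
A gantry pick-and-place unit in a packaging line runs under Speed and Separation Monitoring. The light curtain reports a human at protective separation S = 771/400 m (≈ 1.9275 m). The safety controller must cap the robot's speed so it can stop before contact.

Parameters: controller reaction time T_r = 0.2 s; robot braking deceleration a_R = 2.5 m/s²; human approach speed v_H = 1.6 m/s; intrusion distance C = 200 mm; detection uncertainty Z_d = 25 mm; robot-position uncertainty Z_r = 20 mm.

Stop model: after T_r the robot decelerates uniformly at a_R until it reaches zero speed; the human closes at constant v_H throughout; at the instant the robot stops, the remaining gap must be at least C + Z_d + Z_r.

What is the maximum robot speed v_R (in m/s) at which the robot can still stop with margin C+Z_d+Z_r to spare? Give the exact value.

quadratic (1/5)·v² + (21/25)·v + (-109/80) = 0
  disc = (21/25)² − 4·(1/5)·(-109/80) = 4489/2500 ; √disc = 67/50
  v_R = (−(21/25) + 67/50) / (2·(1/5)) = 5/4 m/s
check:
braking lasts T_s = (5/4)/(5/2) = 0.5000 s
reaction-phase robot travel = 1.2500·0.2000 = 0.2500 m
braking distance = 1.2500²/(2·2.5000) = 0.3125 m
person approaches 1.6000·(0.2000+0.5000) = 1.1200 m
residual clearance needed = 0.2000+0.0250+0.0200 = 0.2450 m
sum ≈ 0.2500+0.3125+1.1200+0.2450 ≈ 1.9275 m = S ✓

v_R_max = 5/4 m/s = 1.2500 m/s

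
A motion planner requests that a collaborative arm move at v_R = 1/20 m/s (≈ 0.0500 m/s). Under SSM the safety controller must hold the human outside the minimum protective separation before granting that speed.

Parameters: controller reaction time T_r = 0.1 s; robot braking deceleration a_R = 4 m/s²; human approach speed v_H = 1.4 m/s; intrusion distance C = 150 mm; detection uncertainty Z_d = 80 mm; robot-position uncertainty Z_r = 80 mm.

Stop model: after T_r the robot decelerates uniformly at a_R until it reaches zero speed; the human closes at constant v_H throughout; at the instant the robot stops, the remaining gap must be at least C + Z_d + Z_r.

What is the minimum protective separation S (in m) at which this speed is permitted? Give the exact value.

T_s = v_R/a_R = (1/20)/4 = 0.0125 s
robot covers v_R·T_r = 0.0500·0.1000 = 0.0050 m before braking
robot covers 0.0500·0.0125 − ½·4.0000·0.0125² = 0.0003 m while stopping
human closes 1.4000·0.1125 = 0.1575 m
C+Z_d+Z_r = 0.1500+0.0800+0.0800 = 0.3100 m
S_min ≈ 0.0050+0.0003+0.1575+0.3100  ⇒  S_min = 1513/3200 m

S_min = 1513/3200 m = 0.4728 m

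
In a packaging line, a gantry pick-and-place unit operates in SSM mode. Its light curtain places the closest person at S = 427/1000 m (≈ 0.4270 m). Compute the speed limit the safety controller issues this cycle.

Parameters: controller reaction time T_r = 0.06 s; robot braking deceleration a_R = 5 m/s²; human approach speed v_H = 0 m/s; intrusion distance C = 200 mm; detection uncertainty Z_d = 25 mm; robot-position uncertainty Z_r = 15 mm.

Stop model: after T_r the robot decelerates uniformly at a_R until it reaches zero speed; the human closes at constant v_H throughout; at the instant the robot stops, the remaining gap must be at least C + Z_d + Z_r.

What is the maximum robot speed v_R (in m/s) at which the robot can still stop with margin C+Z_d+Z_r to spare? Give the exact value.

at the boundary: (1/10)·v² + (3/50)·v + (-187/1000) = 0
  disc = (3/50)² − 4·(1/10)·(-187/1000) = 49/625 ; √disc = 7/25
  v_R = (−(3/50) + 7/25) / (2·(1/10)) = 11/10 m/s
check:
stop time T_s = (11/10)/5 = 0.2200 s
robot in T_r: 1.1000·0.0600 = 0.0660 m
braking distance = 1.1000²/(2·5.0000) = 0.1210 m
human closes 0.0000·0.2800 = 0.0000 m
margins: 0.2000+0.0250+0.0150 = 0.2400 m
sum ≈ 0.0660+0.1210+0.0000+0.2400 ≈ 0.4270 m = S ✓

v_R_max = 11/10 m/s = 1.1000 m/s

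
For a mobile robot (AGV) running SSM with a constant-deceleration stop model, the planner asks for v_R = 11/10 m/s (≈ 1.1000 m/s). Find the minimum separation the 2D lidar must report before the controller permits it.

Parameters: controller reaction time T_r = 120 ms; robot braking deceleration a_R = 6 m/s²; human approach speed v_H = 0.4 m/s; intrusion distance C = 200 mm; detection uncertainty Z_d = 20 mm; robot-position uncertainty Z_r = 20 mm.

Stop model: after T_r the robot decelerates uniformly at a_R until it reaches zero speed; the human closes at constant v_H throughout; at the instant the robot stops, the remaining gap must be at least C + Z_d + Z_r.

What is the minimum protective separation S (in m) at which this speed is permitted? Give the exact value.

braking lasts T_s = (11/10)/6 = 0.1833 s
robot in T_r: 1.1000·0.1200 = 0.1320 m
braking distance = 1.1000²/(2·6.0000) = 0.1008 m
person approaches 0.4000·(0.1200+0.1833) = 0.1213 m
residual clearance needed = 0.2000+0.0200+0.0200 = 0.2400 m
S_min ≈ 0.1320+0.1008+0.1213+0.2400  ⇒  S_min = 713/1200 m

S_min = 713/1200 m = 0.5942 m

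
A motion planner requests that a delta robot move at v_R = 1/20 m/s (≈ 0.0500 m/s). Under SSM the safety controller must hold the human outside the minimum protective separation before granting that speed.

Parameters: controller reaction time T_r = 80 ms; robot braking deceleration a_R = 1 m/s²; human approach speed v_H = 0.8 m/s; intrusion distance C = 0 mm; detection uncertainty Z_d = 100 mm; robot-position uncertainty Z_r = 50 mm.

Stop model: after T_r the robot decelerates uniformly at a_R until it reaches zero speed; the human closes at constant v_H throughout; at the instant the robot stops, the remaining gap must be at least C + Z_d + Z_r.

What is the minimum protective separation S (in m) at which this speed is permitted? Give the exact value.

T_s = v_R/a_R = (1/20)/1 = 0.0500 s
reaction-phase robot travel = 0.0500·0.0800 = 0.0040 m
robot under decel: 0.0500²/(2·1.0000) = 0.0013 m
human over T_r+T_s: 0.8000·(0.0800+0.0500) = 0.1040 m
C+Z_d+Z_r = 0.0000+0.1000+0.0500 = 0.1500 m
S_min ≈ 0.0040+0.0013+0.1040+0.1500  ⇒  S_min = 1037/4000 m

S_min = 1037/4000 m = 0.2592 m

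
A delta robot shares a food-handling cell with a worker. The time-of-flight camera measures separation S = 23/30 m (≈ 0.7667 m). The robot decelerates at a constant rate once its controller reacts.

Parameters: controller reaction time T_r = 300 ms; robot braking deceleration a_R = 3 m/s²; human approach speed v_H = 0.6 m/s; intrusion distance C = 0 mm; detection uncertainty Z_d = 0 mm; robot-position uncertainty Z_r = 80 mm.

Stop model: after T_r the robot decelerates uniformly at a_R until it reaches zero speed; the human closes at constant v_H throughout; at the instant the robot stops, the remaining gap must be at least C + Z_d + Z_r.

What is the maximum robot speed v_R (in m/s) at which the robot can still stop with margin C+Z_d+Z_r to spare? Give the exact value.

quadratic (1/6)·v² + (1/2)·v + (-38/75) = 0
  disc = (1/2)² − 4·(1/6)·(-38/75) = 529/900 ; √disc = 23/30
  v_R = (−(1/2) + 23/30) / (2·(1/6)) = 4/5 m/s
check:
braking lasts T_s = (4/5)/3 = 0.2667 s
reaction-phase robot travel = 0.8000·0.3000 = 0.2400 m
robot under decel: 0.8000²/(2·3.0000) = 0.1067 m
human closes 0.6000·0.5667 = 0.3400 m
margins: 0.0000+0.0000+0.0800 = 0.0800 m
sum ≈ 0.2400+0.1067+0.3400+0.0800 ≈ 0.7667 m = S ✓

v_R_max = 4/5 m/s = 0.8000 m/s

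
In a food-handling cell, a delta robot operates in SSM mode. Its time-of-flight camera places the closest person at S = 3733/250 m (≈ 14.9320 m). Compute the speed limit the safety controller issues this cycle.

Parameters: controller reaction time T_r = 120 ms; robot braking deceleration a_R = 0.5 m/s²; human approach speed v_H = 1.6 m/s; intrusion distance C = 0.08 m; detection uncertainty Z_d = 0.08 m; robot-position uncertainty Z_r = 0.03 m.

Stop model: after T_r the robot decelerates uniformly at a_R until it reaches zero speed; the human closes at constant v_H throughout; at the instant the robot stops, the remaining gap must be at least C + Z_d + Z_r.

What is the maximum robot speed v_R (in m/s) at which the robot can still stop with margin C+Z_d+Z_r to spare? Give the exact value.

v_R_max = 5/2 m/s = 2.5000 m/s

at the boundary: (1)·v² + (83/25)·v + (-291/20) = 0
  disc = (83/25)² − 4·(1)·(-291/20) = 43264/625 ; √disc = 208/25
  v_R = (−(83/25) + 208/25) / (2·(1)) = 5/2 m/s
check:
T_s = v_R/a_R = (5/2)/(1/2) = 5.0000 s
robot covers v_R·T_r = 2.5000·0.1200 = 0.3000 m before braking
robot covers 2.5000·5.0000 − ½·0.5000·5.0000² = 6.2500 m while stopping
human closes 1.6000·5.1200 = 8.1920 m
margins: 0.0800+0.0800+0.0300 = 0.1900 m
sum ≈ 0.3000+6.2500+8.1920+0.1900 ≈ 14.9320 m = S ✓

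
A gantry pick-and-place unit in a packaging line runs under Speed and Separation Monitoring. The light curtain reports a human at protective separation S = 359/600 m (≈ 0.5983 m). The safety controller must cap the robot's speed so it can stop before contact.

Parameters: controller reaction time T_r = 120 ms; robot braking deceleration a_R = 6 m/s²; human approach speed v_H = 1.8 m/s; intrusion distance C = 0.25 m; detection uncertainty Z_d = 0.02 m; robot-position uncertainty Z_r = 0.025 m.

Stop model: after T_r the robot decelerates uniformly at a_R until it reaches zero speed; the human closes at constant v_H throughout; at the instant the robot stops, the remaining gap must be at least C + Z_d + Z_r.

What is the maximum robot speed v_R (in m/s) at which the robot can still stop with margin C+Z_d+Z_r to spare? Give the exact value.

v_R_max = 1/5 m/s = 0.2000 m/s

at the boundary: (1/12)·v² + (21/50)·v + (-131/1500) = 0
  disc = (21/50)² − 4·(1/12)·(-131/1500) = 1156/5625 ; √disc = 34/75
  v_R = (−(21/50) + 34/75) / (2·(1/12)) = 1/5 m/s
check:
stop time T_s = (1/5)/6 = 0.0333 s
robot covers v_R·T_r = 0.2000·0.1200 = 0.0240 m before braking
robot under decel: 0.2000²/(2·6.0000) = 0.0033 m
human over T_r+T_s: 1.8000·(0.1200+0.0333) = 0.2760 m
C+Z_d+Z_r = 0.2500+0.0200+0.0250 = 0.2950 m
sum ≈ 0.0240+0.0033+0.2760+0.2950 ≈ 0.5983 m = S ✓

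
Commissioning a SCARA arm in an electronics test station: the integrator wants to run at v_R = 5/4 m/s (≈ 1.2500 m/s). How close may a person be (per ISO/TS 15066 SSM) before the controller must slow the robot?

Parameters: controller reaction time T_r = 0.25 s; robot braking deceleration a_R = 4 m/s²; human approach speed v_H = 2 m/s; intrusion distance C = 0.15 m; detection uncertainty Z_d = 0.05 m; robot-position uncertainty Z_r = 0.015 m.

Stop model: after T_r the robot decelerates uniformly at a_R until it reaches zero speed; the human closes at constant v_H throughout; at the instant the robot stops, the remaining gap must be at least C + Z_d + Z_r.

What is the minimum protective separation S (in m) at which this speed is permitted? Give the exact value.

S_min = 5913/3200 m = 1.8478 m

braking lasts T_s = (5/4)/4 = 0.3125 s
reaction-phase robot travel = 1.2500·0.2500 = 0.3125 m
braking distance = 1.2500²/(2·4.0000) = 0.1953 m
person approaches 2.0000·(0.2500+0.3125) = 1.1250 m
residual clearance needed = 0.1500+0.0500+0.0150 = 0.2150 m
S_min ≈ 0.3125+0.1953+1.1250+0.2150  ⇒  S_min = 5913/3200 m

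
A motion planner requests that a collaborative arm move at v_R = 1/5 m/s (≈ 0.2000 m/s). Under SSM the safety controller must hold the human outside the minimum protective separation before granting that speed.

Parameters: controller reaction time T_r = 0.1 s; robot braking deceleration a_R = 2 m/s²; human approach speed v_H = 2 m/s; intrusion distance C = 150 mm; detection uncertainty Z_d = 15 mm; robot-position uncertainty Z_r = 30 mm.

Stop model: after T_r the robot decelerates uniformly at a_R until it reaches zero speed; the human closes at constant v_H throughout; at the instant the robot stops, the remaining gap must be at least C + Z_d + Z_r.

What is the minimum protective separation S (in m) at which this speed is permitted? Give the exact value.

braking lasts T_s = (1/5)/2 = 0.1000 s
reaction-phase robot travel = 0.2000·0.1000 = 0.0200 m
robot covers 0.2000·0.1000 − ½·2.0000·0.1000² = 0.0100 m while stopping
person approaches 2.0000·(0.1000+0.1000) = 0.4000 m
residual clearance needed = 0.1500+0.0150+0.0300 = 0.1950 m
S_min ≈ 0.0200+0.0100+0.4000+0.1950  ⇒  S_min = 5/8 m

S_min = 5/8 m = 0.6250 m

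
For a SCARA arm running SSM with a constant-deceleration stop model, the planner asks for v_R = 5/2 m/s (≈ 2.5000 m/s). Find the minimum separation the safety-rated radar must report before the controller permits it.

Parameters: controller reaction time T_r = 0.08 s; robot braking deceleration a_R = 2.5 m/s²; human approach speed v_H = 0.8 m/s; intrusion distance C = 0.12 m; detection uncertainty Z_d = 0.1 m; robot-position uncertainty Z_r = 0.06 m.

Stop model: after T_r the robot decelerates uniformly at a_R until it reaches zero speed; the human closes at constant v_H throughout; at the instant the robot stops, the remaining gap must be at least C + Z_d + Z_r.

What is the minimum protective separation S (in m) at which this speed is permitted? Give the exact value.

S_min = 1297/500 m = 2.5940 m

braking lasts T_s = (5/2)/(5/2) = 1.0000 s
robot in T_r: 2.5000·0.0800 = 0.2000 m
robot under decel: 2.5000²/(2·2.5000) = 1.2500 m
human closes 0.8000·1.0800 = 0.8640 m
C+Z_d+Z_r = 0.1200+0.1000+0.0600 = 0.2800 m
S_min ≈ 0.2000+1.2500+0.8640+0.2800  ⇒  S_min = 1297/500 m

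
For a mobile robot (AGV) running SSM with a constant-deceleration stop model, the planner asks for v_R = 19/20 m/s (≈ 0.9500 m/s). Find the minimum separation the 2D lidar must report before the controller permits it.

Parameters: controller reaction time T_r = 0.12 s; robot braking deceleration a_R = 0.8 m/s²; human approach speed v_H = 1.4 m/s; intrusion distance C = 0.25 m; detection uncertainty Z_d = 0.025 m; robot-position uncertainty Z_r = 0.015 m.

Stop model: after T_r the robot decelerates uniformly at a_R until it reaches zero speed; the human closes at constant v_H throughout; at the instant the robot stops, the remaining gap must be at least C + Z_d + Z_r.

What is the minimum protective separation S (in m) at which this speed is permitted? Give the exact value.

S_min = 44777/16000 m = 2.7986 m

T_s = v_R/a_R = (19/20)/(4/5) = 1.1875 s
robot covers v_R·T_r = 0.9500·0.1200 = 0.1140 m before braking
braking distance = 0.9500²/(2·0.8000) = 0.5641 m
person approaches 1.4000·(0.1200+1.1875) = 1.8305 m
C+Z_d+Z_r = 0.2500+0.0250+0.0150 = 0.2900 m
S_min ≈ 0.1140+0.5641+1.8305+0.2900  ⇒  S_min = 44777/16000 m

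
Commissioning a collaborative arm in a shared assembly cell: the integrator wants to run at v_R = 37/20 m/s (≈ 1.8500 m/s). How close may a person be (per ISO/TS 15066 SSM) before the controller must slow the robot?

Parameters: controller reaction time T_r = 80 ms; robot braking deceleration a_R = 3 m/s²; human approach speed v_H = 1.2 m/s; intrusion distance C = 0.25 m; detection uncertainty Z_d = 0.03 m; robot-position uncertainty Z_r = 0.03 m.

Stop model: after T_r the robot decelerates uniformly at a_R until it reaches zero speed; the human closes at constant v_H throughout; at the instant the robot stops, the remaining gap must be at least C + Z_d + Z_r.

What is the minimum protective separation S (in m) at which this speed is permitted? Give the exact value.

S_min = 22373/12000 m = 1.8644 m

braking lasts T_s = (37/20)/3 = 0.6167 s
robot covers v_R·T_r = 1.8500·0.0800 = 0.1480 m before braking
braking distance = 1.8500²/(2·3.0000) = 0.5704 m
human closes 1.2000·0.6967 = 0.8360 m
C+Z_d+Z_r = 0.2500+0.0300+0.0300 = 0.3100 m
S_min ≈ 0.1480+0.5704+0.8360+0.3100  ⇒  S_min = 22373/12000 m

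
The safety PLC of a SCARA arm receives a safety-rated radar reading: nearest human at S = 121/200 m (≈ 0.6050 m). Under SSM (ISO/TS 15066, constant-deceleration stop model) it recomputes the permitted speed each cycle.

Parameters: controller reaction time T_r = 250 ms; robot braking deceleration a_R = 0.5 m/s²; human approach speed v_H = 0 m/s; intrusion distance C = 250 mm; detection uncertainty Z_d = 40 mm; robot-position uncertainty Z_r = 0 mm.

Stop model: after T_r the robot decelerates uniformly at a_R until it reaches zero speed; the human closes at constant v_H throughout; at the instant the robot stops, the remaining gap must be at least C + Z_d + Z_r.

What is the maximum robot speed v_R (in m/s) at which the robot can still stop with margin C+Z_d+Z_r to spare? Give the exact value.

at the boundary: (1)·v² + (1/4)·v + (-63/200) = 0
  disc = (1/4)² − 4·(1)·(-63/200) = 529/400 ; √disc = 23/20
  v_R = (−(1/4) + 23/20) / (2·(1)) = 9/20 m/s
check:
stop time T_s = (9/20)/(1/2) = 0.9000 s
reaction-phase robot travel = 0.4500·0.2500 = 0.1125 m
braking distance = 0.4500²/(2·0.5000) = 0.2025 m
human over T_r+T_s: 0.0000·(0.2500+0.9000) = 0.0000 m
C+Z_d+Z_r = 0.2500+0.0400+0.0000 = 0.2900 m
sum ≈ 0.1125+0.2025+0.0000+0.2900 ≈ 0.6050 m = S ✓

v_R_max = 9/20 m/s = 0.4500 m/s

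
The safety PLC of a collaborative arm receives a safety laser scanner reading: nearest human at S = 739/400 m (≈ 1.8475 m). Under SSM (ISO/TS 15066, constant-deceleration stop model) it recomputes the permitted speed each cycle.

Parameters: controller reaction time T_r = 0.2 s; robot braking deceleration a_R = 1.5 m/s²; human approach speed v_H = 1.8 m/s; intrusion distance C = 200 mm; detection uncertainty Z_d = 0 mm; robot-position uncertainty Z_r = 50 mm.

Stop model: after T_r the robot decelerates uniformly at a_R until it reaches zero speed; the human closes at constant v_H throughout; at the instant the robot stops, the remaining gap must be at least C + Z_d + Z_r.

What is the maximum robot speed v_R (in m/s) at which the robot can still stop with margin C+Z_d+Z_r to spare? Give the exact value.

quadratic (1/3)·v² + (7/5)·v + (-99/80) = 0
  disc = (7/5)² − 4·(1/3)·(-99/80) = 361/100 ; √disc = 19/10
  v_R = (−(7/5) + 19/10) / (2·(1/3)) = 3/4 m/s
check:
braking lasts T_s = (3/4)/(3/2) = 0.5000 s
reaction-phase robot travel = 0.7500·0.2000 = 0.1500 m
braking distance = 0.7500²/(2·1.5000) = 0.1875 m
human over T_r+T_s: 1.8000·(0.2000+0.5000) = 1.2600 m
residual clearance needed = 0.2000+0.0000+0.0500 = 0.2500 m
sum ≈ 0.1500+0.1875+1.2600+0.2500 ≈ 1.8475 m = S ✓

v_R_max = 3/4 m/s = 0.7500 m/s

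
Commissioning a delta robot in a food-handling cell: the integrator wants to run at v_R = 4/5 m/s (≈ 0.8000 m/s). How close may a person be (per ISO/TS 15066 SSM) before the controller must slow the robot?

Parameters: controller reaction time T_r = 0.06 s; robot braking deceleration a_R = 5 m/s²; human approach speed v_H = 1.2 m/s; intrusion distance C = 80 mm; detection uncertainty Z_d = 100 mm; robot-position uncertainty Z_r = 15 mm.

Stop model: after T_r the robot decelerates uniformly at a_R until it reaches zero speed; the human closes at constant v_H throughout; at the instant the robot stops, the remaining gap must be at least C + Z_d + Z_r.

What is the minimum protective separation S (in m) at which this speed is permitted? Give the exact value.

S_min = 571/1000 m = 0.5710 m

T_s = v_R/a_R = (4/5)/5 = 0.1600 s
reaction-phase robot travel = 0.8000·0.0600 = 0.0480 m
braking distance = 0.8000²/(2·5.0000) = 0.0640 m
person approaches 1.2000·(0.0600+0.1600) = 0.2640 m
residual clearance needed = 0.0800+0.1000+0.0150 = 0.1950 m
S_min ≈ 0.0480+0.0640+0.2640+0.1950  ⇒  S_min = 571/1000 m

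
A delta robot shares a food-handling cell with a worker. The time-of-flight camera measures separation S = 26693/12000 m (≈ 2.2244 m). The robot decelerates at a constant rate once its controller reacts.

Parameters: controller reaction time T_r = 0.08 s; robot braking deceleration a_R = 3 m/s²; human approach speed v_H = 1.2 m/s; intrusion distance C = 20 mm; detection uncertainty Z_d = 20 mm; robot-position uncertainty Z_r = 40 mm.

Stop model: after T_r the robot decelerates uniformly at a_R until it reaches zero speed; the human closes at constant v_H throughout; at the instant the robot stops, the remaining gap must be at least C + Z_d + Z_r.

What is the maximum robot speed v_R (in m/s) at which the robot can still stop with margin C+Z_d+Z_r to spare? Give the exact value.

v_R_max = 47/20 m/s = 2.3500 m/s

collect terms ⇒ (1/6)·v_R² + (12/25)·v_R + (-24581/12000) = 0
  disc = (12/25)² − 4·(1/6)·(-24581/12000) = 143641/90000 ; √disc = 379/300
  v_R = (−(12/25) + 379/300) / (2·(1/6)) = 47/20 m/s
check:
braking lasts T_s = (47/20)/3 = 0.7833 s
robot covers v_R·T_r = 2.3500·0.0800 = 0.1880 m before braking
braking distance = 2.3500²/(2·3.0000) = 0.9204 m
person approaches 1.2000·(0.0800+0.7833) = 1.0360 m
margins: 0.0200+0.0200+0.0400 = 0.0800 m
sum ≈ 0.1880+0.9204+1.0360+0.0800 ≈ 2.2244 m = S ✓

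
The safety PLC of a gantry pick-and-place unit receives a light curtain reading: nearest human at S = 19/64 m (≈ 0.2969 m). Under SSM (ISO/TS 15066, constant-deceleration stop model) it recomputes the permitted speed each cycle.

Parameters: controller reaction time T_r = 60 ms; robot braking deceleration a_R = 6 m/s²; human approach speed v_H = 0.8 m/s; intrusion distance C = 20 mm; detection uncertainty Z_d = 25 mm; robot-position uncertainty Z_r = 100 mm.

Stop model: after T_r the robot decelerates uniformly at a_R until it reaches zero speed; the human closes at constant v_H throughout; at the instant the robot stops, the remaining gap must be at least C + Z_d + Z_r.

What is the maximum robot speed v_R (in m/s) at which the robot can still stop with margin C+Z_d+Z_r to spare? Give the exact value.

v_R_max = 9/20 m/s = 0.4500 m/s

at the boundary: (1/12)·v² + (29/150)·v + (-831/8000) = 0
  disc = (29/150)² − 4·(1/12)·(-831/8000) = 25921/360000 ; √disc = 161/600
  v_R = (−(29/150) + 161/600) / (2·(1/12)) = 9/20 m/s
check:
T_s = v_R/a_R = (9/20)/6 = 0.0750 s
reaction-phase robot travel = 0.4500·0.0600 = 0.0270 m
braking distance = 0.4500²/(2·6.0000) = 0.0169 m
human closes 0.8000·0.1350 = 0.1080 m
margins: 0.0200+0.0250+0.1000 = 0.1450 m
sum ≈ 0.0270+0.0169+0.1080+0.1450 ≈ 0.2969 m = S ✓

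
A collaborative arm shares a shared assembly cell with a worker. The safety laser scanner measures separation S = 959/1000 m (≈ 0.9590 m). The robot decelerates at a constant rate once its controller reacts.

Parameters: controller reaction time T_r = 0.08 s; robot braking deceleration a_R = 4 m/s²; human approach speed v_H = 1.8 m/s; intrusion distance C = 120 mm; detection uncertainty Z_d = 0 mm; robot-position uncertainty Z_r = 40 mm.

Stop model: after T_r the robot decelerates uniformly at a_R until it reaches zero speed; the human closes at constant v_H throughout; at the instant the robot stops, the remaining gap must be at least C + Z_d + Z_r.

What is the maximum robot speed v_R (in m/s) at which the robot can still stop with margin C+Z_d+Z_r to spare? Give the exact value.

collect terms ⇒ (1/8)·v_R² + (53/100)·v_R + (-131/200) = 0
  disc = (53/100)² − 4·(1/8)·(-131/200) = 1521/2500 ; √disc = 39/50
  v_R = (−(53/100) + 39/50) / (2·(1/8)) = 1 m/s
check:
T_s = v_R/a_R = 1/4 = 0.2500 s
robot covers v_R·T_r = 1.0000·0.0800 = 0.0800 m before braking
robot covers 1.0000·0.2500 − ½·4.0000·0.2500² = 0.1250 m while stopping
person approaches 1.8000·(0.0800+0.2500) = 0.5940 m
residual clearance needed = 0.1200+0.0000+0.0400 = 0.1600 m
sum ≈ 0.0800+0.1250+0.5940+0.1600 ≈ 0.9590 m = S ✓

v_R_max = 1 m/s = 1.0000 m/s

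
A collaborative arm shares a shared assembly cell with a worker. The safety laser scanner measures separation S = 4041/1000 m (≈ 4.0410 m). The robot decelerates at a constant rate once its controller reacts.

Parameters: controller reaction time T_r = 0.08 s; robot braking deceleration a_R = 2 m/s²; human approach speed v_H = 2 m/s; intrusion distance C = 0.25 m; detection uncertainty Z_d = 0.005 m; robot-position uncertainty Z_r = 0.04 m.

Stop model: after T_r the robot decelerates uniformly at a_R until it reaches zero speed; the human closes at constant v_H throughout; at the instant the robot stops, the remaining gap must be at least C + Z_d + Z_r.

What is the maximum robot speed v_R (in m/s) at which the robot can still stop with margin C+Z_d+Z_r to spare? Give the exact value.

v_R_max = 11/5 m/s = 2.2000 m/s

collect terms ⇒ (1/4)·v_R² + (27/25)·v_R + (-1793/500) = 0
  disc = (27/25)² − 4·(1/4)·(-1793/500) = 11881/2500 ; √disc = 109/50
  v_R = (−(27/25) + 109/50) / (2·(1/4)) = 11/5 m/s
check:
T_s = v_R/a_R = (11/5)/2 = 1.1000 s
reaction-phase robot travel = 2.2000·0.0800 = 0.1760 m
braking distance = 2.2000²/(2·2.0000) = 1.2100 m
human over T_r+T_s: 2.0000·(0.0800+1.1000) = 2.3600 m
residual clearance needed = 0.2500+0.0050+0.0400 = 0.2950 m
sum ≈ 0.1760+1.2100+2.3600+0.2950 ≈ 4.0410 m = S ✓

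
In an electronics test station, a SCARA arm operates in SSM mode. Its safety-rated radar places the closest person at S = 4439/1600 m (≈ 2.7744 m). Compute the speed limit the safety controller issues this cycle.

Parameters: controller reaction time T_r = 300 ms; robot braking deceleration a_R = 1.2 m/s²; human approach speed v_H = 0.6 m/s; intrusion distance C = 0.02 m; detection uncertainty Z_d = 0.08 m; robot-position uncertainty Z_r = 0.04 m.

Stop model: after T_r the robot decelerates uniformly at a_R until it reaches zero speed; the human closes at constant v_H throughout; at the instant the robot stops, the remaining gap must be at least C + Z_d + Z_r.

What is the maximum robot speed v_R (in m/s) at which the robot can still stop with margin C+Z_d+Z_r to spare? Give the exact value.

v_R_max = 33/20 m/s = 1.6500 m/s

collect terms ⇒ (5/12)·v_R² + (4/5)·v_R + (-3927/1600) = 0
  disc = (4/5)² − 4·(5/12)·(-3927/1600) = 7569/1600 ; √disc = 87/40
  v_R = (−(4/5) + 87/40) / (2·(5/12)) = 33/20 m/s
check:
stop time T_s = (33/20)/(6/5) = 1.3750 s
robot covers v_R·T_r = 1.6500·0.3000 = 0.4950 m before braking
braking distance = 1.6500²/(2·1.2000) = 1.1344 m
human over T_r+T_s: 0.6000·(0.3000+1.3750) = 1.0050 m
margins: 0.0200+0.0800+0.0400 = 0.1400 m
sum ≈ 0.4950+1.1344+1.0050+0.1400 ≈ 2.7744 m = S ✓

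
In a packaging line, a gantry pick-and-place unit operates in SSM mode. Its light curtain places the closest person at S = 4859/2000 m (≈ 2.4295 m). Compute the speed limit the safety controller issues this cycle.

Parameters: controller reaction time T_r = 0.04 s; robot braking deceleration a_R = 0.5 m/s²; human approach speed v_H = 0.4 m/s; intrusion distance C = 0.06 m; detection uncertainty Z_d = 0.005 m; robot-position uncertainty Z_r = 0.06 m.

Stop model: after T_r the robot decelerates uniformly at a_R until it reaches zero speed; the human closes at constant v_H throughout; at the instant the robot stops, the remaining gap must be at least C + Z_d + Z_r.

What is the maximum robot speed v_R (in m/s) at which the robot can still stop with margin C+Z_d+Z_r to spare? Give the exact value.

v_R_max = 23/20 m/s = 1.1500 m/s

collect terms ⇒ (1)·v_R² + (21/25)·v_R + (-4577/2000) = 0
  disc = (21/25)² − 4·(1)·(-4577/2000) = 24649/2500 ; √disc = 157/50
  v_R = (−(21/25) + 157/50) / (2·(1)) = 23/20 m/s
check:
stop time T_s = (23/20)/(1/2) = 2.3000 s
robot covers v_R·T_r = 1.1500·0.0400 = 0.0460 m before braking
robot covers 1.1500·2.3000 − ½·0.5000·2.3000² = 1.3225 m while stopping
human closes 0.4000·2.3400 = 0.9360 m
residual clearance needed = 0.0600+0.0050+0.0600 = 0.1250 m
sum ≈ 0.0460+1.3225+0.9360+0.1250 ≈ 2.4295 m = S ✓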